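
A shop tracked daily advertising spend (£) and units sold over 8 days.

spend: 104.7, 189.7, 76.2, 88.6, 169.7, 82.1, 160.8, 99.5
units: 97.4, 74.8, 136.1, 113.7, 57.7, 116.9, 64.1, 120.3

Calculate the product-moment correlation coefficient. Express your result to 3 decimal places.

-0.920

n = 8, Σx = 971.3, Σy = 781, Σx² = 131899.97, Σy² = 82108.5, Σxy = 86498.29
nΣxy − ΣxΣy = 691986.32 − 758585.3 = -66598.98
nΣx² − (Σx)² = 1055199.76 − 943423.69 = 111776.07; nΣy² − (Σy)² = 656868 − 609961 = 46907
r = -66598.98 / √(111776.07 × 46907) = -66598.98 / 72409.1162 ≈ -0.920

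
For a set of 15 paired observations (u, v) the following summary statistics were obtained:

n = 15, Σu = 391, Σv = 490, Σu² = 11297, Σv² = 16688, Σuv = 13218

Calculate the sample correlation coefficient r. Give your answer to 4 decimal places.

0.5133

r = (nΣuv − ΣuΣv) / √[(nΣu² − (Σu)²)(nΣv² − (Σv)²)]
Numerator: 15×13218 − 391×490 = 6680
Denominator: √[(169455 − 152881)(250320 − 240100)] = √[16574 × 10220] = 13014.8484
r = 6680 / 13014.8484 ≈ 0.5133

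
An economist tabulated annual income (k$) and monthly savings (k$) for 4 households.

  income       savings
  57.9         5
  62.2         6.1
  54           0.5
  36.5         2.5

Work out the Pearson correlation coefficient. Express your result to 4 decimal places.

n = 4, Σx = 210.6, Σy = 14.1, Σx² = 11469.5, Σy² = 68.71, Σxy = 787.17
nΣxy − ΣxΣy = 3148.68 − 2969.46 = 179.22
nΣx² − (Σx)² = 45878 − 44352.36 = 1525.64; nΣy² − (Σy)² = 274.84 − 198.81 = 76.03
r = 179.22 / √(1525.64 × 76.03) = 179.22 / 340.5795 ≈ 0.5262

0.5262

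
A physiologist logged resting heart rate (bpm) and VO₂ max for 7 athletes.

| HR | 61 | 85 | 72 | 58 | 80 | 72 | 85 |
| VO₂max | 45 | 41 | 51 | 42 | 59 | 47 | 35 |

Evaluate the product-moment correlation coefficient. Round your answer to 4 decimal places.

-0.0685

n = 7, Σx = 513, Σy = 320, Σx² = 38303, Σy² = 14986, Σxy = 23417
nΣxy − ΣxΣy = 163919 − 164160 = -241
nΣx² − (Σx)² = 268121 − 263169 = 4952; nΣy² − (Σy)² = 104902 − 102400 = 2502
r = -241 / √(4952 × 2502) = -241 / 3519.9295 ≈ -0.0685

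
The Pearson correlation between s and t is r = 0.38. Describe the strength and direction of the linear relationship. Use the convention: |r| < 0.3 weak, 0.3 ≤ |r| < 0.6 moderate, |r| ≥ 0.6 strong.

r = 0.38 > 0 so the relationship is positive.
|r| = 0.38, which falls in the moderate range.

moderate positive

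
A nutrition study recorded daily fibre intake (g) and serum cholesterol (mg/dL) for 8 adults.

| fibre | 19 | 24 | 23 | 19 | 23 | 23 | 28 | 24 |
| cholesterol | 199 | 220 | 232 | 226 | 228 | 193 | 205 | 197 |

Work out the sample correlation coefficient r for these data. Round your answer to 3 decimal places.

-0.143

n = 8, Σx = 183, Σy = 1700, Σx² = 4245, Σy² = 362968, Σxy = 38842
nΣxy − ΣxΣy = 310736 − 311100 = -364
nΣx² − (Σx)² = 33960 − 33489 = 471; nΣy² − (Σy)² = 2903744 − 2890000 = 13744
r = -364 / √(471 × 13744) = -364 / 2544.2924 ≈ -0.143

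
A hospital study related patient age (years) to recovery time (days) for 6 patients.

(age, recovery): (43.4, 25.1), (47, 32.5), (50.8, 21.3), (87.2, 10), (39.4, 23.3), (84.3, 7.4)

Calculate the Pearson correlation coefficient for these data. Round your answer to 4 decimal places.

n = 6, Σx = 352.1, Σy = 119.6, Σx² = 22935.89, Σy² = 2837.6, Σxy = 6112.72
nΣxy − ΣxΣy = 36676.32 − 42111.16 = -5434.84
nΣx² − (Σx)² = 137615.34 − 123974.41 = 13640.93; nΣy² − (Σy)² = 17025.6 − 14304.16 = 2721.44
r = -5434.84 / √(13640.93 × 2721.44) = -5434.84 / 6092.8624 ≈ -0.8920

-0.8920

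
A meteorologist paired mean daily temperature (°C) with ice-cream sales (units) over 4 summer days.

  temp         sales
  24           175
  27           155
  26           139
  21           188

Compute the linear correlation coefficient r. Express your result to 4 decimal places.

n = 4, Σx = 98, Σy = 657, Σx² = 2422, Σy² = 109315, Σxy = 15947
nΣxy − ΣxΣy = 63788 − 64386 = -598
nΣx² − (Σx)² = 9688 − 9604 = 84; nΣy² − (Σy)² = 437260 − 431649 = 5611
r = -598 / √(84 × 5611) = -598 / 686.5304 ≈ -0.8710

-0.8710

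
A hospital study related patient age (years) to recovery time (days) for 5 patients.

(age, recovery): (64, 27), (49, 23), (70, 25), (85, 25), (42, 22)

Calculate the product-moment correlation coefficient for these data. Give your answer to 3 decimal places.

n = 5, Σx = 310, Σy = 122, Σx² = 20386, Σy² = 2992, Σxy = 7654
nΣxy − ΣxΣy = 38270 − 37820 = 450
nΣx² − (Σx)² = 101930 − 96100 = 5830; nΣy² − (Σy)² = 14960 − 14884 = 76
r = 450 / √(5830 × 76) = 450 / 665.6425 ≈ 0.676

0.676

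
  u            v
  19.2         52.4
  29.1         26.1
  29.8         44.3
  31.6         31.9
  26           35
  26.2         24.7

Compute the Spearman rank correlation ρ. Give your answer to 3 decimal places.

Rank u: 1, 4, 5, 6, 2, 3
Rank v: 6, 2, 5, 3, 4, 1
d = rank(u) − rank(v): -5, 2, 0, 3, -2, 2; Σd² = 46
ρ = 1 − 6Σd² / [n(n²−1)] = 1 − 6×46 / (6×35) = 1 − 276/210 ≈ -0.314

-0.314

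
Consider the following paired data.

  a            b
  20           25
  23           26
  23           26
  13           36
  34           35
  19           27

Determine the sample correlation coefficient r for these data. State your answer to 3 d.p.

n = 6, Σa = 132, Σb = 175, Σa² = 3144, Σb² = 5227, Σab = 3867
nΣab − ΣaΣb = 23202 − 23100 = 102
nΣa² − (Σa)² = 18864 − 17424 = 1440; nΣb² − (Σb)² = 31362 − 30625 = 737
r = 102 / √(1440 × 737) = 102 / 1030.1844 ≈ 0.099

0.099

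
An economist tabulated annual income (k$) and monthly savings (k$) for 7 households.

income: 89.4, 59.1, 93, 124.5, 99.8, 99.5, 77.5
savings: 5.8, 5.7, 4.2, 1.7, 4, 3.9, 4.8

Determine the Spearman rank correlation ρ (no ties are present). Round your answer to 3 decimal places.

-0.857

Rank income: 3, 1, 4, 7, 6, 5, 2
Rank savings: 7, 6, 4, 1, 3, 2, 5
d = rank(income) − rank(savings): -4, -5, 0, 6, 3, 3, -3; Σd² = 104
ρ = 1 − 6Σd² / [n(n²−1)] = 1 − 6×104 / (7×48) = 1 − 624/336 ≈ -0.857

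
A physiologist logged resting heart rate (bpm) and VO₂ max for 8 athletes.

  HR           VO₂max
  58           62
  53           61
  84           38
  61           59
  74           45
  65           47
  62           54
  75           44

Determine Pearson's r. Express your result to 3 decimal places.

n = 8, Σx = 532, Σy = 410, Σx² = 36120, Σy² = 21576, Σxy = 26653
nΣxy − ΣxΣy = 213224 − 218120 = -4896
nΣx² − (Σx)² = 288960 − 283024 = 5936; nΣy² − (Σy)² = 172608 − 168100 = 4508
r = -4896 / √(5936 × 4508) = -4896 / 5172.9574 ≈ -0.946

-0.946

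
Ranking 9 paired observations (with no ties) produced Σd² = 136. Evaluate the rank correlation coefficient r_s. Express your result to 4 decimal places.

ρ = 1 − 6Σd² / [n(n²−1)] = 1 − 6×136 / (9×80)
  = 1 − 816/720 = 1 − 1.13333 ≈ -0.1333

-0.1333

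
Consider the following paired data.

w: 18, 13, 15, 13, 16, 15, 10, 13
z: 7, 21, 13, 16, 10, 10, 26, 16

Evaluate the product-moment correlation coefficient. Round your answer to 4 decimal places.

-0.9482

n = 8, Σw = 113, Σz = 119, Σw² = 1637, Σz² = 2047, Σwz = 1580
nΣwz − ΣwΣz = 12640 − 13447 = -807
nΣw² − (Σw)² = 13096 − 12769 = 327; nΣz² − (Σz)² = 16376 − 14161 = 2215
r = -807 / √(327 × 2215) = -807 / 851.0611 ≈ -0.9482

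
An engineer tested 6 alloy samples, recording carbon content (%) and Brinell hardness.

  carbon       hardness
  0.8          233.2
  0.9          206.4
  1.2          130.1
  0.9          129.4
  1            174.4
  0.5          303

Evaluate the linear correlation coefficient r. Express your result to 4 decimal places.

-0.8870

n = 6, Σx = 5.3, Σy = 1176.5, Σx² = 4.95, Σy² = 252877.93, Σxy = 970.8
nΣxy − ΣxΣy = 5824.8 − 6235.45 = -410.65
nΣx² − (Σx)² = 29.7 − 28.09 = 1.61; nΣy² − (Σy)² = 1517267.58 − 1384152.25 = 133115.33
r = -410.65 / √(1.61 × 133115.33) = -410.65 / 462.9424 ≈ -0.8870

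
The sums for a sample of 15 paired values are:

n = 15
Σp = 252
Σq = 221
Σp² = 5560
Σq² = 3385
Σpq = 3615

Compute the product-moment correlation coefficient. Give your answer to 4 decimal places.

r = (nΣpq − ΣpΣq) / √[(nΣp² − (Σp)²)(nΣq² − (Σq)²)]
Numerator: 15×3615 − 252×221 = -1467
Denominator: √[(83400 − 63504)(50775 − 48841)] = √[19896 × 1934] = 6203.1334
r = -1467 / 6203.1334 ≈ -0.2365

-0.2365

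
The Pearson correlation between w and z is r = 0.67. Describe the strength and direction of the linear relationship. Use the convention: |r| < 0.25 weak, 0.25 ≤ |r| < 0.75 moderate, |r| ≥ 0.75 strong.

r = 0.67 > 0 so the relationship is positive.
|r| = 0.67, which falls in the moderate range.

moderate positive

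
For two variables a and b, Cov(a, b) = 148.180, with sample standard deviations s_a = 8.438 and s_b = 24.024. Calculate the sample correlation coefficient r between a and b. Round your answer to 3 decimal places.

0.731

r = Cov(a,b) / (s_a · s_b) = 148.180 / (8.438 × 24.024)
  = 148.180 / 202.7145 ≈ 0.731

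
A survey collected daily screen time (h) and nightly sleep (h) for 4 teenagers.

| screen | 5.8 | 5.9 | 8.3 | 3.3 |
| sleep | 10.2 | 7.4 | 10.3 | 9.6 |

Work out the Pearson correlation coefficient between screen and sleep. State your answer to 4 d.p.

0.1874

n = 4, Σx = 23.3, Σy = 37.5, Σx² = 148.23, Σy² = 357.05, Σxy = 219.99
nΣxy − ΣxΣy = 879.96 − 873.75 = 6.21
nΣx² − (Σx)² = 592.92 − 542.89 = 50.03; nΣy² − (Σy)² = 1428.2 − 1406.25 = 21.95
r = 6.21 / √(50.03 × 21.95) = 6.21 / 33.1385 ≈ 0.1874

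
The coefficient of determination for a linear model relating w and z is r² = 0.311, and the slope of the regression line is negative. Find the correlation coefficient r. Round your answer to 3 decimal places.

-0.558

|r| = √0.311 = 0.558
The association is negative, so r = −0.558.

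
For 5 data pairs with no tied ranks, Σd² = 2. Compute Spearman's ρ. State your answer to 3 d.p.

0.900

ρ = 1 − 6Σd² / [n(n²−1)] = 1 − 6×2 / (5×24)
  = 1 − 12/120 = 1 − 0.1000 ≈ 0.900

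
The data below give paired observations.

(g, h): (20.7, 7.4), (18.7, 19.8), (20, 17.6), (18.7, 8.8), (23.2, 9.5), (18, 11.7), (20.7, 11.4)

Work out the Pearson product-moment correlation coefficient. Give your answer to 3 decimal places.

n = 7, Σg = 140, Σh = 86.2, Σg² = 2818.6, Σh² = 1191.1, Σgh = 1706.98
nΣgh − ΣgΣh = 11948.86 − 12068 = -119.14
nΣg² − (Σg)² = 19730.2 − 19600 = 130.2; nΣh² − (Σh)² = 8337.7 − 7430.44 = 907.26
r = -119.14 / √(130.2 × 907.26) = -119.14 / 343.6935 ≈ -0.347

-0.347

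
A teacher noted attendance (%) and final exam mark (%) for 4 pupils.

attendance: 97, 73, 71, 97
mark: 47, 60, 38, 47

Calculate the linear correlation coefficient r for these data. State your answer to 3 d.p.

-0.071

n = 4, Σx = 338, Σy = 192, Σx² = 29188, Σy² = 9462, Σxy = 16196
nΣxy − ΣxΣy = 64784 − 64896 = -112
nΣx² − (Σx)² = 116752 − 114244 = 2508; nΣy² − (Σy)² = 37848 − 36864 = 984
r = -112 / √(2508 × 984) = -112 / 1570.9462 ≈ -0.071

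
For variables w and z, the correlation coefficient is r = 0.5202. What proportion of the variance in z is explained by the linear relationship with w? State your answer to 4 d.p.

0.2706

r² = (0.5202)² = 0.2706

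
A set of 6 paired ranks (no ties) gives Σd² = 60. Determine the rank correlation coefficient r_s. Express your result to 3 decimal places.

ρ = 1 − 6Σd² / [n(n²−1)] = 1 − 6×60 / (6×35)
  = 1 − 360/210 = 1 − 1.7143 ≈ -0.714

-0.714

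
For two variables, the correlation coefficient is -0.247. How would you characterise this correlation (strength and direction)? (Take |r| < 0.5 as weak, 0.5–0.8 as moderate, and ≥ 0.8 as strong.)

r = -0.247 < 0 so the relationship is negative.
|r| = 0.247, which falls in the weak range.

weak negative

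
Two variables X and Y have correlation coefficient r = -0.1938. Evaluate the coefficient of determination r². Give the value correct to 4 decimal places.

0.0376

r² = (-0.1938)² = 0.0376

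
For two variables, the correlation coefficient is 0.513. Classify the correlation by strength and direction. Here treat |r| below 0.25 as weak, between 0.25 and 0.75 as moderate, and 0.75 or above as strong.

r = 0.513 > 0 so the relationship is positive.
|r| = 0.513, which falls in the moderate range.

moderate positive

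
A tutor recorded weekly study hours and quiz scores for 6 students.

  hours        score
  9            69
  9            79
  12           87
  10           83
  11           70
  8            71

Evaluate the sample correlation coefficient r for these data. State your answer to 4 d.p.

0.5465

n = 6, Σx = 59, Σy = 459, Σx² = 591, Σy² = 35401, Σxy = 4544
nΣxy − ΣxΣy = 27264 − 27081 = 183
nΣx² − (Σx)² = 3546 − 3481 = 65; nΣy² − (Σy)² = 212406 − 210681 = 1725
r = 183 / √(65 × 1725) = 183 / 334.8507 ≈ 0.5465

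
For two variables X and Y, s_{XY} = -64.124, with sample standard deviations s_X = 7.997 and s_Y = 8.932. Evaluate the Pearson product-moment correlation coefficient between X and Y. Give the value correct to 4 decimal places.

-0.8977

r = Cov(X,Y) / (s_X · s_Y) = -64.124 / (7.997 × 8.932)
  = -64.124 / 71.4292 ≈ -0.8977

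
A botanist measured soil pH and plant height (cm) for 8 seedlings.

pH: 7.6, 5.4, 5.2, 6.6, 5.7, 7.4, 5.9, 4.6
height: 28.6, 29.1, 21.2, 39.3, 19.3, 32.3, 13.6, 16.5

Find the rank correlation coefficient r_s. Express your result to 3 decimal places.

Rank pH: 8, 3, 2, 6, 4, 7, 5, 1
Rank height: 5, 6, 4, 8, 3, 7, 1, 2
d = rank(pH) − rank(height): 3, -3, -2, -2, 1, 0, 4, -1; Σd² = 44
ρ = 1 − 6Σd² / [n(n²−1)] = 1 − 6×44 / (8×63) = 1 − 264/504 ≈ 0.476

0.476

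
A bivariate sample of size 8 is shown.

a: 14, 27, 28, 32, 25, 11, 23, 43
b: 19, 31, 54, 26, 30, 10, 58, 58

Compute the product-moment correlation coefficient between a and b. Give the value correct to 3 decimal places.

0.672

n = 8, Σa = 203, Σb = 286, Σa² = 5857, Σb² = 12642, Σab = 8135
nΣab − ΣaΣb = 65080 − 58058 = 7022
nΣa² − (Σa)² = 46856 − 41209 = 5647; nΣb² − (Σb)² = 101136 − 81796 = 19340
r = 7022 / √(5647 × 19340) = 7022 / 10450.5014 ≈ 0.672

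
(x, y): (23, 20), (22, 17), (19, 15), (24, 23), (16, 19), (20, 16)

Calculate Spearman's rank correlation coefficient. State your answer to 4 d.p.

0.6571

Rank x: 5, 4, 2, 6, 1, 3
Rank y: 5, 3, 1, 6, 4, 2
d = rank(x) − rank(y): 0, 1, 1, 0, -3, 1; Σd² = 12
ρ = 1 − 6Σd² / [n(n²−1)] = 1 − 6×12 / (6×35) = 1 − 72/210 ≈ 0.6571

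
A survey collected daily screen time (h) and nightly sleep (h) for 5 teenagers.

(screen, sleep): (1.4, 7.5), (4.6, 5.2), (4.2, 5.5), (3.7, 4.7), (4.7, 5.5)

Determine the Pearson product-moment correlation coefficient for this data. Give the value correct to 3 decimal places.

-0.844

n = 5, Σx = 18.6, Σy = 28.4, Σx² = 76.54, Σy² = 165.88, Σxy = 100.76
nΣxy − ΣxΣy = 503.8 − 528.24 = -24.44
nΣx² − (Σx)² = 382.7 − 345.96 = 36.74; nΣy² − (Σy)² = 829.4 − 806.56 = 22.84
r = -24.44 / √(36.74 × 22.84) = -24.44 / 28.9679 ≈ -0.844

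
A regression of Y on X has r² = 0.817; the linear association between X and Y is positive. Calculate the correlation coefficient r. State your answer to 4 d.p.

0.9039

|r| = √0.817 = 0.9039
The association is positive, so r = 0.9039.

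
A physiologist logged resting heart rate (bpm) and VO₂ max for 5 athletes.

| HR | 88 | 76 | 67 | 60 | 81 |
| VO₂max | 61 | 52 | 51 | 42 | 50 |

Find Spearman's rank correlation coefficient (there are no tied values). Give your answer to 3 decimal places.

0.700

Rank HR: 5, 3, 2, 1, 4
Rank VO₂max: 5, 4, 3, 1, 2
d = rank(HR) − rank(VO₂max): 0, -1, -1, 0, 2; Σd² = 6
ρ = 1 − 6Σd² / [n(n²−1)] = 1 − 6×6 / (5×24) = 1 − 36/120 ≈ 0.700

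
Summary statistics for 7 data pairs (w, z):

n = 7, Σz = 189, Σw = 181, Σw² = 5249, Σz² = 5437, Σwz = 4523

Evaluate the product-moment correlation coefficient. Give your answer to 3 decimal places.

-0.835

r = (nΣwz − ΣwΣz) / √[(nΣw² − (Σw)²)(nΣz² − (Σz)²)]
Numerator: 7×4523 − 181×189 = -2548
Denominator: √[(36743 − 32761)(38059 − 35721)] = √[3982 × 2338] = 3051.2155
r = -2548 / 3051.2155 ≈ -0.835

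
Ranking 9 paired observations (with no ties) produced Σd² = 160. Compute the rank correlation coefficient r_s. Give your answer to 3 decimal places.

-0.333

ρ = 1 − 6Σd² / [n(n²−1)] = 1 − 6×160 / (9×80)
  = 1 − 960/720 = 1 − 1.3333 ≈ -0.333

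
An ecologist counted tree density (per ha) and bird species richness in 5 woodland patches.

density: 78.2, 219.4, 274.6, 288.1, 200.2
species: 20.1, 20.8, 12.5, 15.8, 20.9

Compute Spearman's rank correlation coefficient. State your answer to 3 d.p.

Rank density: 1, 3, 4, 5, 2
Rank species: 3, 4, 1, 2, 5
d = rank(density) − rank(species): -2, -1, 3, 3, -3; Σd² = 32
ρ = 1 − 6Σd² / [n(n²−1)] = 1 − 6×32 / (5×24) = 1 − 192/120 ≈ -0.600

-0.600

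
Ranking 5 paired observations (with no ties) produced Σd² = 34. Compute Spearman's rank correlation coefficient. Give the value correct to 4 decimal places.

ρ = 1 − 6Σd² / [n(n²−1)] = 1 − 6×34 / (5×24)
  = 1 − 204/120 = 1 − 1.70000 ≈ -0.7000

-0.7000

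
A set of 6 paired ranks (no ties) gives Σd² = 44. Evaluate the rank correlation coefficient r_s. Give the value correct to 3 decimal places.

-0.257

ρ = 1 − 6Σd² / [n(n²−1)] = 1 − 6×44 / (6×35)
  = 1 − 264/210 = 1 − 1.2571 ≈ -0.257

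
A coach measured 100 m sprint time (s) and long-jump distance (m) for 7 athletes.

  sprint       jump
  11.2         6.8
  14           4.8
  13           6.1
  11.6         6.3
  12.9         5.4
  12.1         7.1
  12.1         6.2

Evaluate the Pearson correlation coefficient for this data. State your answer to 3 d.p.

n = 7, Σx = 86.9, Σy = 42.7, Σx² = 1084.23, Σy² = 264.19, Σxy = 526.33
nΣxy − ΣxΣy = 3684.31 − 3710.63 = -26.32
nΣx² − (Σx)² = 7589.61 − 7551.61 = 38; nΣy² − (Σy)² = 1849.33 − 1823.29 = 26.04
r = -26.32 / √(38 × 26.04) = -26.32 / 31.4566 ≈ -0.837

-0.837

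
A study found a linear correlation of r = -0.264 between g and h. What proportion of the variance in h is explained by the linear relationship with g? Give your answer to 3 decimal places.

0.070

r² = (-0.264)² = 0.070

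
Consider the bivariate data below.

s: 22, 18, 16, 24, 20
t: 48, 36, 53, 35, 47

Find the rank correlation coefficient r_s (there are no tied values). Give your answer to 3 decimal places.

-0.600

Rank s: 4, 2, 1, 5, 3
Rank t: 4, 2, 5, 1, 3
d = rank(s) − rank(t): 0, 0, -4, 4, 0; Σd² = 32
ρ = 1 − 6Σd² / [n(n²−1)] = 1 − 6×32 / (5×24) = 1 − 192/120 ≈ -0.600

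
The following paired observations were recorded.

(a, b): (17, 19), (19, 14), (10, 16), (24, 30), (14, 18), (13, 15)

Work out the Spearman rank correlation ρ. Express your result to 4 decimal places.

Rank a: 4, 5, 1, 6, 3, 2
Rank b: 5, 1, 3, 6, 4, 2
d = rank(a) − rank(b): -1, 4, -2, 0, -1, 0; Σd² = 22
ρ = 1 − 6Σd² / [n(n²−1)] = 1 − 6×22 / (6×35) = 1 − 132/210 ≈ 0.3714

0.3714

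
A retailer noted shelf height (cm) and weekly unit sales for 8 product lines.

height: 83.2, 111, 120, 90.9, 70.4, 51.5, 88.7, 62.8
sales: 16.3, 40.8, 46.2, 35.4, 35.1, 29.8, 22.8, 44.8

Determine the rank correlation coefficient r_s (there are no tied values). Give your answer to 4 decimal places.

0.4048

Rank height: 4, 7, 8, 6, 3, 1, 5, 2
Rank sales: 1, 6, 8, 5, 4, 3, 2, 7
d = rank(height) − rank(sales): 3, 1, 0, 1, -1, -2, 3, -5; Σd² = 50
ρ = 1 − 6Σd² / [n(n²−1)] = 1 − 6×50 / (8×63) = 1 − 300/504 ≈ 0.4048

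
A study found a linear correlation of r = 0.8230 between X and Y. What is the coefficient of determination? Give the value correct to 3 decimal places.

r² = (0.8230)² = 0.677

0.677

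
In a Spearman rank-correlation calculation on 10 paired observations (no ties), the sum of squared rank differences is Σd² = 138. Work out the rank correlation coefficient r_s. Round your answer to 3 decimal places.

0.164

ρ = 1 − 6Σd² / [n(n²−1)] = 1 − 6×138 / (10×99)
  = 1 − 828/990 = 1 − 0.8364 ≈ 0.164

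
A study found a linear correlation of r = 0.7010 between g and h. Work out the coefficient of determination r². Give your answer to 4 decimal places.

r² = (0.7010)² = 0.4914

0.4914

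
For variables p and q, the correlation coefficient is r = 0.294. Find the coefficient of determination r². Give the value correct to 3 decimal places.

r² = (0.294)² = 0.086

0.086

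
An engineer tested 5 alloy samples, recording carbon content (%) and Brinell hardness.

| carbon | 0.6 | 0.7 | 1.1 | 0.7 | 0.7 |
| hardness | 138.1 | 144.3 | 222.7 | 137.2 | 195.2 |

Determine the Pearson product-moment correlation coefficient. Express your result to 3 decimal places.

0.819

n = 5, Σx = 3.8, Σy = 837.5, Σx² = 3.04, Σy² = 146416.27, Σxy = 661.52
nΣxy − ΣxΣy = 3307.6 − 3182.5 = 125.1
nΣx² − (Σx)² = 15.2 − 14.44 = 0.76; nΣy² − (Σy)² = 732081.35 − 701406.25 = 30675.1
r = 125.1 / √(0.76 × 30675.1) = 125.1 / 152.6862 ≈ 0.819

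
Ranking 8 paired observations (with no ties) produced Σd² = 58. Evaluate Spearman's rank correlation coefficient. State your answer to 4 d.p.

ρ = 1 − 6Σd² / [n(n²−1)] = 1 − 6×58 / (8×63)
  = 1 − 348/504 = 1 − 0.69048 ≈ 0.3095

0.3095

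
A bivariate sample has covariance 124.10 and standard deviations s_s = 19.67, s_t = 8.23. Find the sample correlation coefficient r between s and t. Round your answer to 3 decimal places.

0.767

r = Cov(s,t) / (s_s · s_t) = 124.10 / (19.67 × 8.23)
  = 124.10 / 161.8841 ≈ 0.767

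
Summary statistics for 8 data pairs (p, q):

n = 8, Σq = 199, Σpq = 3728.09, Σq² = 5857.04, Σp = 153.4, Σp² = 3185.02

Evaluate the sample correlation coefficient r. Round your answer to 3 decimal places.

-0.187

r = (nΣpq − ΣpΣq) / √[(nΣp² − (Σp)²)(nΣq² − (Σq)²)]
Numerator: 8×3728.09 − 153.4×199 = -701.88
Denominator: √[(25480.16 − 23531.56)(46856.32 − 39601)] = √[1948.6 × 7255.32] = 3760.0155
r = -701.88 / 3760.0155 ≈ -0.187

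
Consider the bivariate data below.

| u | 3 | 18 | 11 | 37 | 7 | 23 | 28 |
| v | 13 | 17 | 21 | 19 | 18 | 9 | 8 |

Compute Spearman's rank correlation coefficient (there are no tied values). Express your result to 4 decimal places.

-0.1429

Rank u: 1, 4, 3, 7, 2, 5, 6
Rank v: 3, 4, 7, 6, 5, 2, 1
d = rank(u) − rank(v): -2, 0, -4, 1, -3, 3, 5; Σd² = 64
ρ = 1 − 6Σd² / [n(n²−1)] = 1 − 6×64 / (7×48) = 1 − 384/336 ≈ -0.1429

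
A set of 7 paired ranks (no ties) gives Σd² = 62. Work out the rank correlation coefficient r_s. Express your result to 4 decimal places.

-0.1071

ρ = 1 − 6Σd² / [n(n²−1)] = 1 − 6×62 / (7×48)
  = 1 − 372/336 = 1 − 1.10714 ≈ -0.1071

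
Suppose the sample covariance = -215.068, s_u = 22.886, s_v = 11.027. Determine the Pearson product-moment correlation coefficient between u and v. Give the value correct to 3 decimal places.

r = Cov(u,v) / (s_u · s_v) = -215.068 / (22.886 × 11.027)
  = -215.068 / 252.3639 ≈ -0.852

-0.852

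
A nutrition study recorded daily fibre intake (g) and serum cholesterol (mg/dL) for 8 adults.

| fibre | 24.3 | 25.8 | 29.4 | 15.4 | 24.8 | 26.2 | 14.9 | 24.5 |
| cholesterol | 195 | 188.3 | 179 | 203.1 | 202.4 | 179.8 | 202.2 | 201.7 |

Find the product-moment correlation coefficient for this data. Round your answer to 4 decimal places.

-0.7077

n = 8, Σx = 185.3, Σy = 1551.5, Σx² = 4481.39, Σy² = 301634.03, Σxy = 35671.69
nΣxy − ΣxΣy = 285373.52 − 287492.95 = -2119.43
nΣx² − (Σx)² = 35851.12 − 34336.09 = 1515.03; nΣy² − (Σy)² = 2413072.24 − 2407152.25 = 5919.99
r = -2119.43 / √(1515.03 × 5919.99) = -2119.43 / 2994.8226 ≈ -0.7077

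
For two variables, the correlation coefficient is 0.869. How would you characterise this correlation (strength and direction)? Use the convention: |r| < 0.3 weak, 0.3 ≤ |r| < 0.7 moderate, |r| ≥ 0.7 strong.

r = 0.869 > 0 so the relationship is positive.
|r| = 0.869, which falls in the strong range.

strong positive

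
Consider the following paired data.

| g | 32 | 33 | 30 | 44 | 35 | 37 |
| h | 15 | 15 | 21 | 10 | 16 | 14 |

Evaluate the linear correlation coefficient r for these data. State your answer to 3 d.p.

n = 6, Σg = 211, Σh = 91, Σg² = 7543, Σh² = 1443, Σgh = 3123
nΣgh − ΣgΣh = 18738 − 19201 = -463
nΣg² − (Σg)² = 45258 − 44521 = 737; nΣh² − (Σh)² = 8658 − 8281 = 377
r = -463 / √(737 × 377) = -463 / 527.1138 ≈ -0.878

-0.878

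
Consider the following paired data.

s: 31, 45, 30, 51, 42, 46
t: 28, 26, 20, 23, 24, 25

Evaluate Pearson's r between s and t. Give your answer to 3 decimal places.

0.063

n = 6, Σs = 245, Σt = 146, Σs² = 10367, Σt² = 3590, Σst = 5969
nΣst − ΣsΣt = 35814 − 35770 = 44
nΣs² − (Σs)² = 62202 − 60025 = 2177; nΣt² − (Σt)² = 21540 − 21316 = 224
r = 44 / √(2177 × 224) = 44 / 698.3180 ≈ 0.063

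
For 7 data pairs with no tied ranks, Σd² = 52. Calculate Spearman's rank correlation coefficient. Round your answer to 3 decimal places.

ρ = 1 − 6Σd² / [n(n²−1)] = 1 − 6×52 / (7×48)
  = 1 − 312/336 = 1 − 0.9286 ≈ 0.071

0.071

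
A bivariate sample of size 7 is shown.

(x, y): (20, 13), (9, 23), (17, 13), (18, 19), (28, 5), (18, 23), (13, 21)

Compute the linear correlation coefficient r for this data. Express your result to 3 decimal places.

-0.840

n = 7, Σx = 123, Σy = 117, Σx² = 2371, Σy² = 2223, Σxy = 1857
nΣxy − ΣxΣy = 12999 − 14391 = -1392
nΣx² − (Σx)² = 16597 − 15129 = 1468; nΣy² − (Σy)² = 15561 − 13689 = 1872
r = -1392 / √(1468 × 1872) = -1392 / 1657.7382 ≈ -0.840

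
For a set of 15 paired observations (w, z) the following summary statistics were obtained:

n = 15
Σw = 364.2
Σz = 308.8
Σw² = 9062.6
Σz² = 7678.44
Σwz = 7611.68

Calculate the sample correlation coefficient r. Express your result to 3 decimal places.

r = (nΣwz − ΣwΣz) / √[(nΣw² − (Σw)²)(nΣz² − (Σz)²)]
Numerator: 15×7611.68 − 364.2×308.8 = 1710.24
Denominator: √[(135939 − 132641.64)(115176.6 − 95357.44)] = √[3297.36 × 19819.16] = 8083.9907
r = 1710.24 / 8083.9907 ≈ 0.212

0.212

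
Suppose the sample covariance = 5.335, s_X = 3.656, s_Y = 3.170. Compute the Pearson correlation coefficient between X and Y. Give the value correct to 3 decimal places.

0.460

r = Cov(X,Y) / (s_X · s_Y) = 5.335 / (3.656 × 3.170)
  = 5.335 / 11.5895 ≈ 0.460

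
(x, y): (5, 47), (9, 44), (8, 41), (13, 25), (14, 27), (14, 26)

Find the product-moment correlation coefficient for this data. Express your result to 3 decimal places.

-0.955

n = 6, Σx = 63, Σy = 210, Σx² = 731, Σy² = 7856, Σxy = 2026
nΣxy − ΣxΣy = 12156 − 13230 = -1074
nΣx² − (Σx)² = 4386 − 3969 = 417; nΣy² − (Σy)² = 47136 − 44100 = 3036
r = -1074 / √(417 × 3036) = -1074 / 1125.1720 ≈ -0.955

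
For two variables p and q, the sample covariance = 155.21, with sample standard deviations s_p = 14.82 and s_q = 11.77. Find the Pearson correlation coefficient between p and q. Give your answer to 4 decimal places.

0.8898

r = Cov(p,q) / (s_p · s_q) = 155.21 / (14.82 × 11.77)
  = 155.21 / 174.4314 ≈ 0.8898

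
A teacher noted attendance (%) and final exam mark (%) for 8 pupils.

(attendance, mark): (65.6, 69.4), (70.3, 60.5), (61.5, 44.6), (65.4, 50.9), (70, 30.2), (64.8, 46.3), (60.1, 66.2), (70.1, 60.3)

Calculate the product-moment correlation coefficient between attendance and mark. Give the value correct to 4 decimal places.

-0.1845

n = 8, Σx = 527.8, Σy = 428.4, Σx² = 34929.92, Σy² = 24130.84, Σxy = 28197.44
nΣxy − ΣxΣy = 225579.52 − 226109.52 = -530
nΣx² − (Σx)² = 279439.36 − 278572.84 = 866.52; nΣy² − (Σy)² = 193046.72 − 183526.56 = 9520.16
r = -530 / √(866.52 × 9520.16) = -530 / 2872.1784 ≈ -0.1845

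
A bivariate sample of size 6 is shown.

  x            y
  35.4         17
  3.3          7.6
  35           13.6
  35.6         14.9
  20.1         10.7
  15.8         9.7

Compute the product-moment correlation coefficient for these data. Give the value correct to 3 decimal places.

0.946

n = 6, Σx = 145.2, Σy = 73.5, Σx² = 4410.06, Σy² = 962.31, Σxy = 2001.65
nΣxy − ΣxΣy = 12009.9 − 10672.2 = 1337.7
nΣx² − (Σx)² = 26460.36 − 21083.04 = 5377.32; nΣy² − (Σy)² = 5773.86 − 5402.25 = 371.61
r = 1337.7 / √(5377.32 × 371.61) = 1337.7 / 1413.6003 ≈ 0.946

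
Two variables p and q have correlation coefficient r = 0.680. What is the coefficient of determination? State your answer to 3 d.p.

r² = (0.680)² = 0.462

0.462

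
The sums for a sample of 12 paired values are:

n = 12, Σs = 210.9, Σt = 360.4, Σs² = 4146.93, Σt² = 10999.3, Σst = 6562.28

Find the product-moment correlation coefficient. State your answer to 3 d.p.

r = (nΣst − ΣsΣt) / √[(nΣs² − (Σs)²)(nΣt² − (Σt)²)]
Numerator: 12×6562.28 − 210.9×360.4 = 2739
Denominator: √[(49763.16 − 44478.81)(131991.6 − 129888.16)] = √[5284.35 × 2103.44] = 3333.9636
r = 2739 / 3333.9636 ≈ 0.822

0.822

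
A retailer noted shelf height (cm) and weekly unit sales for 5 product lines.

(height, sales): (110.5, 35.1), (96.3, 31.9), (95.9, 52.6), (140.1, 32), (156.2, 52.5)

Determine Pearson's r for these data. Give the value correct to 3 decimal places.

n = 5, Σx = 599, Σy = 204.1, Σx² = 74707.2, Σy² = 8796.63, Σxy = 24678.56
nΣxy − ΣxΣy = 123392.8 − 122255.9 = 1136.9
nΣx² − (Σx)² = 373536 − 358801 = 14735; nΣy² − (Σy)² = 43983.15 − 41656.81 = 2326.34
r = 1136.9 / √(14735 × 2326.34) = 1136.9 / 5854.7946 ≈ 0.194

0.194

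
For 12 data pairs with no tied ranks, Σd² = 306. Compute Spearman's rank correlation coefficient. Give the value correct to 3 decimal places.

ρ = 1 − 6Σd² / [n(n²−1)] = 1 − 6×306 / (12×143)
  = 1 − 1836/1716 = 1 − 1.0699 ≈ -0.070

-0.070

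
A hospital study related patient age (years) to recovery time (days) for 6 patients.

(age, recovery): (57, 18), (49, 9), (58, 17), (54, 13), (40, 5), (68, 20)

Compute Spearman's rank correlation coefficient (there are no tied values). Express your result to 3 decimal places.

0.943

Rank age: 4, 2, 5, 3, 1, 6
Rank recovery: 5, 2, 4, 3, 1, 6
d = rank(age) − rank(recovery): -1, 0, 1, 0, 0, 0; Σd² = 2
ρ = 1 − 6Σd² / [n(n²−1)] = 1 − 6×2 / (6×35) = 1 − 12/210 ≈ 0.943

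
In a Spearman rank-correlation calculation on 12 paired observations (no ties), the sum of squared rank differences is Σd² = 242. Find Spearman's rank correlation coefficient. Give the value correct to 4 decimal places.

ρ = 1 − 6Σd² / [n(n²−1)] = 1 − 6×242 / (12×143)
  = 1 − 1452/1716 = 1 − 0.84615 ≈ 0.1538

0.1538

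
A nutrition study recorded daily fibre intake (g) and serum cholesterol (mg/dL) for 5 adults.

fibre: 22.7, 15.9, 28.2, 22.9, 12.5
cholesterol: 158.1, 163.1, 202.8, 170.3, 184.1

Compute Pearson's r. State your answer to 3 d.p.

n = 5, Σx = 102.2, Σy = 878.4, Σx² = 2244, Σy² = 155619.96, Σxy = 18102.24
nΣxy − ΣxΣy = 90511.2 − 89772.48 = 738.72
nΣx² − (Σx)² = 11220 − 10444.84 = 775.16; nΣy² − (Σy)² = 778099.8 − 771586.56 = 6513.24
r = 738.72 / √(775.16 × 6513.24) = 738.72 / 2246.9542 ≈ 0.329

0.329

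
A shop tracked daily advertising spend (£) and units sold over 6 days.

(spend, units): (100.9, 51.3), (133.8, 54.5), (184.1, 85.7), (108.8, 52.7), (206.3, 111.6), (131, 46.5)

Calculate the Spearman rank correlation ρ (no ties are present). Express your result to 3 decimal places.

0.829

Rank spend: 1, 4, 5, 2, 6, 3
Rank units: 2, 4, 5, 3, 6, 1
d = rank(spend) − rank(units): -1, 0, 0, -1, 0, 2; Σd² = 6
ρ = 1 − 6Σd² / [n(n²−1)] = 1 − 6×6 / (6×35) = 1 − 36/210 ≈ 0.829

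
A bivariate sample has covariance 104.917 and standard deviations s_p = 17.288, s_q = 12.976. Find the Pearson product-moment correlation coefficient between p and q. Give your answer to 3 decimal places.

r = Cov(p,q) / (s_p · s_q) = 104.917 / (17.288 × 12.976)
  = 104.917 / 224.3291 ≈ 0.468

0.468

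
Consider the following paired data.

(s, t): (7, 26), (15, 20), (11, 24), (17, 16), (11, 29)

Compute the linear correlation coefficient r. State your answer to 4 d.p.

n = 5, Σs = 61, Σt = 115, Σs² = 805, Σt² = 2749, Σst = 1337
nΣst − ΣsΣt = 6685 − 7015 = -330
nΣs² − (Σs)² = 4025 − 3721 = 304; nΣt² − (Σt)² = 13745 − 13225 = 520
r = -330 / √(304 × 520) = -330 / 397.5928 ≈ -0.8300

-0.8300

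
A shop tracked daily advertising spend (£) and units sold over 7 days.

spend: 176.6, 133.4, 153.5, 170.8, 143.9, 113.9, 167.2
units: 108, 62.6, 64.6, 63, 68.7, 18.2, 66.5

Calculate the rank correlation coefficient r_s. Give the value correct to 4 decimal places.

Rank spend: 7, 2, 4, 6, 3, 1, 5
Rank units: 7, 2, 4, 3, 6, 1, 5
d = rank(spend) − rank(units): 0, 0, 0, 3, -3, 0, 0; Σd² = 18
ρ = 1 − 6Σd² / [n(n²−1)] = 1 − 6×18 / (7×48) = 1 − 108/336 ≈ 0.6786

0.6786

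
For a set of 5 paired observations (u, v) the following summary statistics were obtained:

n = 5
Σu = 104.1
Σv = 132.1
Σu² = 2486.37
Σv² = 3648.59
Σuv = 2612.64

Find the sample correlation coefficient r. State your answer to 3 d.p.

-0.612

r = (nΣuv − ΣuΣv) / √[(nΣu² − (Σu)²)(nΣv² − (Σv)²)]
Numerator: 5×2612.64 − 104.1×132.1 = -688.41
Denominator: √[(12431.85 − 10836.81)(18242.95 − 17450.41)] = √[1595.04 × 792.54] = 1124.3367
r = -688.41 / 1124.3367 ≈ -0.612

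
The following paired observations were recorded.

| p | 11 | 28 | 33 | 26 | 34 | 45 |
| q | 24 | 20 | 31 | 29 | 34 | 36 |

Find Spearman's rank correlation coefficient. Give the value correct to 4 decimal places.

Rank p: 1, 3, 4, 2, 5, 6
Rank q: 2, 1, 4, 3, 5, 6
d = rank(p) − rank(q): -1, 2, 0, -1, 0, 0; Σd² = 6
ρ = 1 − 6Σd² / [n(n²−1)] = 1 − 6×6 / (6×35) = 1 − 36/210 ≈ 0.8286

0.8286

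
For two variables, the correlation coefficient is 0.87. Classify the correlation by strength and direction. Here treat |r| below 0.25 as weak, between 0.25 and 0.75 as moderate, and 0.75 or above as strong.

r = 0.87 > 0 so the relationship is positive.
|r| = 0.87, which falls in the strong range.

strong positive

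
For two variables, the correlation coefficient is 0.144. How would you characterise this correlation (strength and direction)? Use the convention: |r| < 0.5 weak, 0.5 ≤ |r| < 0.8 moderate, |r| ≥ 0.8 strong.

weak positive

r = 0.144 > 0 so the relationship is positive.
|r| = 0.144, which falls in the weak range.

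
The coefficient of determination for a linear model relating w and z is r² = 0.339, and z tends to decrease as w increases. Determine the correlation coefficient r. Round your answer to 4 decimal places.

-0.5822

|r| = √0.339 = 0.5822
The association is negative, so r = −0.5822.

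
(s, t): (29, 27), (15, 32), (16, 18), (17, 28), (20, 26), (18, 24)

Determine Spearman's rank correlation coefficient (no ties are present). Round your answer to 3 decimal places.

-0.200

Rank s: 6, 1, 2, 3, 5, 4
Rank t: 4, 6, 1, 5, 3, 2
d = rank(s) − rank(t): 2, -5, 1, -2, 2, 2; Σd² = 42
ρ = 1 − 6Σd² / [n(n²−1)] = 1 − 6×42 / (6×35) = 1 − 252/210 ≈ -0.200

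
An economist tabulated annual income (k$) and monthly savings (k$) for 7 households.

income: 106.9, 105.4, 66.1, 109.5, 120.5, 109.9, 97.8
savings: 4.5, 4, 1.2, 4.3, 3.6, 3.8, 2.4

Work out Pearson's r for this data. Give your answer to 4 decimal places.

n = 7, Σx = 716.1, Σy = 23.8, Σx² = 75059.33, Σy² = 89.34, Σxy = 2538.96
nΣxy − ΣxΣy = 17772.72 − 17043.18 = 729.54
nΣx² − (Σx)² = 525415.31 − 512799.21 = 12616.1; nΣy² − (Σy)² = 625.38 − 566.44 = 58.94
r = 729.54 / √(12616.1 × 58.94) = 729.54 / 862.3183 ≈ 0.8460

0.8460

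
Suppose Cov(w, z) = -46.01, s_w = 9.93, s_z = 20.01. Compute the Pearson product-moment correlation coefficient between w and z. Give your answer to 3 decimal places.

-0.232

r = Cov(w,z) / (s_w · s_z) = -46.01 / (9.93 × 20.01)
  = -46.01 / 198.6993 ≈ -0.232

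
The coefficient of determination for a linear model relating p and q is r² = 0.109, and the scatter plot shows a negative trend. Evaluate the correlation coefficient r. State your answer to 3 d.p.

-0.330

|r| = √0.109 = 0.330
The association is negative, so r = −0.330.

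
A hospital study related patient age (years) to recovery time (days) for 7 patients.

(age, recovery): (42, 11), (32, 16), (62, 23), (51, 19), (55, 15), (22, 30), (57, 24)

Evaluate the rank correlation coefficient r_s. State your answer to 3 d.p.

0.036

Rank age: 3, 2, 7, 4, 5, 1, 6
Rank recovery: 1, 3, 5, 4, 2, 7, 6
d = rank(age) − rank(recovery): 2, -1, 2, 0, 3, -6, 0; Σd² = 54
ρ = 1 − 6Σd² / [n(n²−1)] = 1 − 6×54 / (7×48) = 1 − 324/336 ≈ 0.036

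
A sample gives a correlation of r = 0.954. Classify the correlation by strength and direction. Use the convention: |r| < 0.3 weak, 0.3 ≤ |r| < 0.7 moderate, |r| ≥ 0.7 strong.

strong positive

r = 0.954 > 0 so the relationship is positive.
|r| = 0.954, which falls in the strong range.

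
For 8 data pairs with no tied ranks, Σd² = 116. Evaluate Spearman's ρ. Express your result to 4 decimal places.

ρ = 1 − 6Σd² / [n(n²−1)] = 1 − 6×116 / (8×63)
  = 1 − 696/504 = 1 − 1.38095 ≈ -0.3810

-0.3810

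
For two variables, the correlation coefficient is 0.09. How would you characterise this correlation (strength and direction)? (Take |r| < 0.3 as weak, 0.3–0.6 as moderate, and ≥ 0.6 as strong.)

r = 0.09 > 0 so the relationship is positive.
|r| = 0.09, which falls in the weak range.

weak positive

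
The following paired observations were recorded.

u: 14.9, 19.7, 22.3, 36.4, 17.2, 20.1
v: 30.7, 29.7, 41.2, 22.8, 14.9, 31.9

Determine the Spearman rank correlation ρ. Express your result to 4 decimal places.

Rank u: 1, 3, 5, 6, 2, 4
Rank v: 4, 3, 6, 2, 1, 5
d = rank(u) − rank(v): -3, 0, -1, 4, 1, -1; Σd² = 28
ρ = 1 − 6Σd² / [n(n²−1)] = 1 − 6×28 / (6×35) = 1 − 168/210 ≈ 0.2000

0.2000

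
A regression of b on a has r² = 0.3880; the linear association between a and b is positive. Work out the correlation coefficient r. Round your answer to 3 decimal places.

|r| = √0.3880 = 0.623
The association is positive, so r = 0.623.

0.623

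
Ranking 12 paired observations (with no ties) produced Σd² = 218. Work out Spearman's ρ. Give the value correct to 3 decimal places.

ρ = 1 − 6Σd² / [n(n²−1)] = 1 − 6×218 / (12×143)
  = 1 − 1308/1716 = 1 − 0.7622 ≈ 0.238

0.238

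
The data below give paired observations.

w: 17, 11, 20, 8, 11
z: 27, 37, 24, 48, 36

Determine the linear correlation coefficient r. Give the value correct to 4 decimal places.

n = 5, Σw = 67, Σz = 172, Σw² = 995, Σz² = 6274, Σwz = 2126
nΣwz − ΣwΣz = 10630 − 11524 = -894
nΣw² − (Σw)² = 4975 − 4489 = 486; nΣz² − (Σz)² = 31370 − 29584 = 1786
r = -894 / √(486 × 1786) = -894 / 931.6630 ≈ -0.9596

-0.9596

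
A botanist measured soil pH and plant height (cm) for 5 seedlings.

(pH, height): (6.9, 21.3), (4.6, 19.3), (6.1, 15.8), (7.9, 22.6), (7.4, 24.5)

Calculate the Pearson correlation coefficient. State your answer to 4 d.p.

0.6360

n = 5, Σx = 32.9, Σy = 103.5, Σx² = 223.15, Σy² = 2186.83, Σxy = 691.97
nΣxy − ΣxΣy = 3459.85 − 3405.15 = 54.7
nΣx² − (Σx)² = 1115.75 − 1082.41 = 33.34; nΣy² − (Σy)² = 10934.15 − 10712.25 = 221.9
r = 54.7 / √(33.34 × 221.9) = 54.7 / 86.0125 ≈ 0.6360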